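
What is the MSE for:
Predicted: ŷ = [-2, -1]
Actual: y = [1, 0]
MSE = 5

MSE = (1/2)((-2-1)² + (-1-0)²) = (1/2)(9 + 1) = 5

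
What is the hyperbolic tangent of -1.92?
-0.9579

tanh(-1.92) = (e^(-1.92) - e^(1.92))/(e^(-1.92) + e^(1.92)) = -0.9579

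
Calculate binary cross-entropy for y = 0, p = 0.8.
L = 1.609

L = -0·log(0.8) - 1·log(0.2) = -log(0.2) = 1.609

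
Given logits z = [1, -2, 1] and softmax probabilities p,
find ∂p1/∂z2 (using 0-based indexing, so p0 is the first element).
∂p1/∂z2 = -0.01185

p = softmax(z) = [0.4879, 0.02429, 0.4879]
p1 = 0.02429, p2 = 0.4879

∂p1/∂z2 = -p1 × p2 = -0.02429 × 0.4879 = -0.01185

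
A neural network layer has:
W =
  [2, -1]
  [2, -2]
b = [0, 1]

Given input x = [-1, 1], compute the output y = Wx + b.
y = [-3, -3]

Wx = [2×-1 + -1×1, 2×-1 + -2×1]
   = [-3, -4]
y = Wx + b = [-3 + 0, -4 + 1] = [-3, -3]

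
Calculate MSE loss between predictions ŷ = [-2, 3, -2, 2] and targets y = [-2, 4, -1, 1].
MSE = 0.75

MSE = (1/4)((-2--2)² + (3-4)² + (-2--1)² + (2-1)²) = (1/4)(0 + 1 + 1 + 1) = 0.75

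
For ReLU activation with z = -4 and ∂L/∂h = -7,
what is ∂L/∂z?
∂L/∂z = 0

h = ReLU(-4) = 0
Since z < 0: ∂h/∂z = 0
∂L/∂z = ∂L/∂h · ∂h/∂z = -7 × 0 = 0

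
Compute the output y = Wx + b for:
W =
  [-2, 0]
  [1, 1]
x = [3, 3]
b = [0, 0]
y = [-6, 6]

Wx = [-2×3 + 0×3, 1×3 + 1×3]
   = [-6, 6]
y = Wx + b = [-6 + 0, 6 + 0] = [-6, 6]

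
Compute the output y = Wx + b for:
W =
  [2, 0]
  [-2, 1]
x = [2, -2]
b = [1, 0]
y = [5, -6]

Wx = [2×2 + 0×-2, -2×2 + 1×-2]
   = [4, -6]
y = Wx + b = [4 + 1, -6 + 0] = [5, -6]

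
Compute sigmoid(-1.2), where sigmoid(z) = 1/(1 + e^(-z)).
0.2315

sigmoid(-1.2) = 1/(1 + e^(1.2)) = 1/(1 + 3.32) = 0.2315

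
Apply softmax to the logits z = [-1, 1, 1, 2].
p = [0.0279, 0.206, 0.206, 0.5601]

exp(z) = [0.3679, 2.718, 2.718, 7.389]
Sum = 13.19
p = [0.0279, 0.206, 0.206, 0.5601]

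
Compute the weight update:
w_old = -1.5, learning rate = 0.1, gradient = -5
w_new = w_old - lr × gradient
w_new = -1

w_new = w - η·∂L/∂w = -1.5 - 0.1×(-5) = -1.5 - (-0.5) = -1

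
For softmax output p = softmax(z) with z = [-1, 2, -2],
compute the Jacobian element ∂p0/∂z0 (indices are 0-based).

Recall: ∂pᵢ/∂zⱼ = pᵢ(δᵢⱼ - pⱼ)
∂p0/∂z0 = 0.04444

p = softmax(z) = [0.04661, 0.9362, 0.01715]
p0 = 0.04661

∂p0/∂z0 = p0(1 - p0) = 0.04661 × (1 - 0.04661) = 0.04444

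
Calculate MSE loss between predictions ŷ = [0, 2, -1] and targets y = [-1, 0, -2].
MSE = 2

MSE = (1/3)((0--1)² + (2-0)² + (-1--2)²) = (1/3)(1 + 4 + 1) = 2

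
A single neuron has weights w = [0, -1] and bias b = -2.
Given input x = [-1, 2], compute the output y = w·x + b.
y = -4

y = (0)(-1) + (-1)(2) + -2 = -4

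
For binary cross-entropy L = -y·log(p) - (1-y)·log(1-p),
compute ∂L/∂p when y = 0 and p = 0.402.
∂L/∂p = 1.672

∂L/∂p = -y/p + (1-y)/(1-p) = 0 + 1/0.598 = 1.672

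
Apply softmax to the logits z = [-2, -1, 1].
p = [0.042, 0.1142, 0.8438]

exp(z) = [0.1353, 0.3679, 2.718]
Sum = 3.221
p = [0.042, 0.1142, 0.8438]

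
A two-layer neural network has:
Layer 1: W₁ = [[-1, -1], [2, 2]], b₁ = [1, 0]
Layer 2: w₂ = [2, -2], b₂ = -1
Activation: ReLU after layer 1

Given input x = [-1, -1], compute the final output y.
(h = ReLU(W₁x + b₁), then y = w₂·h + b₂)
y = 5

Layer 1 pre-activation: z₁ = [3, -4]
After ReLU: h = [3, 0]
Layer 2 output: y = 2×3 + -2×0 + -1 = 5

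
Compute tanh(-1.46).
-0.8977

tanh(-1.46) = (e^(-1.46) - e^(1.46))/(e^(-1.46) + e^(1.46)) = -0.8977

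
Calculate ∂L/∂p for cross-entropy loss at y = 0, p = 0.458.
∂L/∂p = 1.845

∂L/∂p = -y/p + (1-y)/(1-p) = 0 + 1/0.542 = 1.845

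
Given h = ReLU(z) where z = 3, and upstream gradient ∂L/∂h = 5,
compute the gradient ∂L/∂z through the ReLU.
∂L/∂z = 5

h = ReLU(3) = 3
Since z > 0: ∂h/∂z = 1
∂L/∂z = ∂L/∂h · ∂h/∂z = 5 × 1 = 5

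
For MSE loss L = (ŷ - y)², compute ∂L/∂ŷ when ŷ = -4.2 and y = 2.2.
∂L/∂ŷ = -12.8

∂L/∂ŷ = 2(ŷ - y) = 2(-4.2 - 2.2) = 2(-6.4) = -12.8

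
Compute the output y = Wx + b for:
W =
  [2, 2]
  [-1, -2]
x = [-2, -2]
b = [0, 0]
y = [-8, 6]

Wx = [2×-2 + 2×-2, -1×-2 + -2×-2]
   = [-8, 6]
y = Wx + b = [-8 + 0, 6 + 0] = [-8, 6]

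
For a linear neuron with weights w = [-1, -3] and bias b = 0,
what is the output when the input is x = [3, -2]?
y = 3

y = (-1)(3) + (-3)(-2) + 0 = 3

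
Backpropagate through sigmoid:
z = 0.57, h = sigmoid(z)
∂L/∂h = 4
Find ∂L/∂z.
∂L/∂z = 0.923

σ(0.57) = 0.6388
σ'(0.57) = σ(0.57)(1 - σ(0.57)) = 0.6388 × 0.3612 = 0.2307
∂L/∂z = ∂L/∂h · σ'(z) = 4 × 0.2307 = 0.923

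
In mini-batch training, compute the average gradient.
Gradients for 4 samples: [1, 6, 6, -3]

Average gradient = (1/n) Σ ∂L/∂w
Average gradient = 2.5

Average = (1/4)(1 + 6 + 6 + -3) = 10/4 = 2.5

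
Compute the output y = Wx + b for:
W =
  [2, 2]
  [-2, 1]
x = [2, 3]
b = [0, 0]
y = [10, -1]

Wx = [2×2 + 2×3, -2×2 + 1×3]
   = [10, -1]
y = Wx + b = [10 + 0, -1 + 0] = [10, -1]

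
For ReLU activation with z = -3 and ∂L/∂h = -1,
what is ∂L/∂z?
∂L/∂z = 0

h = ReLU(-3) = 0
Since z < 0: ∂h/∂z = 0
∂L/∂z = ∂L/∂h · ∂h/∂z = -1 × 0 = 0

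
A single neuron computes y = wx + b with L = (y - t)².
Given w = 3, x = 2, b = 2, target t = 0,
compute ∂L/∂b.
∂L/∂b = 16

y = wx + b = (3)(2) + 2 = 8
∂L/∂y = 2(y - t) = 2(8 - 0) = 16
∂y/∂b = 1
∂L/∂b = ∂L/∂y · ∂y/∂b = 16 × 1 = 16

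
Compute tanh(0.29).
0.2821

tanh(0.29) = (e^(0.29) - e^(-0.29))/(e^(0.29) + e^(-0.29)) = 0.2821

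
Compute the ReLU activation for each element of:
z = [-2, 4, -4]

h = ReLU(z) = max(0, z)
h = [0, 4, 0]

ReLU applied element-wise: max(0,-2)=0, max(0,4)=4, max(0,-4)=0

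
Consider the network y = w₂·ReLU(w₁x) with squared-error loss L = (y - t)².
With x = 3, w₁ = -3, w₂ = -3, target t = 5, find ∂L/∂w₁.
∂L/∂w₁ = 0

Forward pass:
z = w₁x = -3×3 = -9
h = ReLU(-9) = 0
y = w₂h = -3×0 = 0

Backward pass:
∂L/∂y = 2(y - t) = 2(0 - 5) = -10
∂y/∂h = w₂ = -3
∂h/∂z = 0 (ReLU derivative)
∂z/∂w₁ = x = 3

∂L/∂w₁ = -10 × -3 × 0 × 3 = 0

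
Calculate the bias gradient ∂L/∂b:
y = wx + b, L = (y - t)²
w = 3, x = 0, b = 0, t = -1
∂L/∂b = 2

y = wx + b = (3)(0) + 0 = 0
∂L/∂y = 2(y - t) = 2(0 - -1) = 2
∂y/∂b = 1
∂L/∂b = ∂L/∂y · ∂y/∂b = 2 × 1 = 2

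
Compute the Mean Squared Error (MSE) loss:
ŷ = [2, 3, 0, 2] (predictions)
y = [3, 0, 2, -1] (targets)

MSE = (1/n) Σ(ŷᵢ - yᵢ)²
MSE = 5.75

MSE = (1/4)((2-3)² + (3-0)² + (0-2)² + (2--1)²) = (1/4)(1 + 9 + 4 + 9) = 5.75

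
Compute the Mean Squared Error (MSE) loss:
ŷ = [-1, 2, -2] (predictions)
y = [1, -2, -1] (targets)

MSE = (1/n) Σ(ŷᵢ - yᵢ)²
MSE = 7

MSE = (1/3)((-1-1)² + (2--2)² + (-2--1)²) = (1/3)(4 + 16 + 1) = 7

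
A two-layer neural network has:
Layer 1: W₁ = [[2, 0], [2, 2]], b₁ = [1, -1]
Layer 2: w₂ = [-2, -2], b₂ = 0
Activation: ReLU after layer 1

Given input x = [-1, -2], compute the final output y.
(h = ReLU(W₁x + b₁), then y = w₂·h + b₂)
y = 0

Layer 1 pre-activation: z₁ = [-1, -7]
After ReLU: h = [0, 0]
Layer 2 output: y = -2×0 + -2×0 + 0 = 0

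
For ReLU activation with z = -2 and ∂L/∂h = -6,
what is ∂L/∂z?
∂L/∂z = 0

h = ReLU(-2) = 0
Since z < 0: ∂h/∂z = 0
∂L/∂z = ∂L/∂h · ∂h/∂z = -6 × 0 = 0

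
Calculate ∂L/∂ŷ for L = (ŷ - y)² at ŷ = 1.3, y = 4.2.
∂L/∂ŷ = -5.8

∂L/∂ŷ = 2(ŷ - y) = 2(1.3 - 4.2) = 2(-2.9) = -5.8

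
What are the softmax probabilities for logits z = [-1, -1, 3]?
p = [0.0177, 0.0177, 0.9647]

exp(z) = [0.3679, 0.3679, 20.09]
Sum = 20.82
p = [0.0177, 0.0177, 0.9647]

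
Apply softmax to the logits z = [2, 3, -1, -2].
p = [0.2641, 0.7179, 0.0131, 0.0048]

exp(z) = [7.389, 20.09, 0.3679, 0.1353]
Sum = 27.98
p = [0.2641, 0.7179, 0.0131, 0.0048]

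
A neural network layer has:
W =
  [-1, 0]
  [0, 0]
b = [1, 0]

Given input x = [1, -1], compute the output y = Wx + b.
y = [0, 0]

Wx = [-1×1 + 0×-1, 0×1 + 0×-1]
   = [-1, 0]
y = Wx + b = [-1 + 1, 0 + 0] = [0, 0]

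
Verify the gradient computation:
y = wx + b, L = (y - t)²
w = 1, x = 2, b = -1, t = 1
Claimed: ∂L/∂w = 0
Correct

y = (1)(2) + -1 = 1
∂L/∂y = 2(y - t) = 2(1 - 1) = 0
∂y/∂w = x = 2
∂L/∂w = 0 × 2 = 0

Claimed value: 0
Correct: The correct gradient is 0.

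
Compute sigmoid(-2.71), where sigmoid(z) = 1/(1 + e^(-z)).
0.06239

sigmoid(-2.71) = 1/(1 + e^(2.71)) = 1/(1 + 15.03) = 0.06239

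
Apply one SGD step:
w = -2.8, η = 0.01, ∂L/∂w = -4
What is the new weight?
w_new = -2.76

w_new = w - η·∂L/∂w = -2.8 - 0.01×(-4) = -2.8 - (-0.04) = -2.76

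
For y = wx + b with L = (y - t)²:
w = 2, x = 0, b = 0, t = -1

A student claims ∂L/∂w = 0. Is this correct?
Correct

y = (2)(0) + 0 = 0
∂L/∂y = 2(y - t) = 2(0 - -1) = 2
∂y/∂w = x = 0
∂L/∂w = 2 × 0 = 0

Claimed value: 0
Correct: The correct gradient is 0.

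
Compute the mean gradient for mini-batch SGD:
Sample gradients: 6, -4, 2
Average gradient = 1.333

Average = (1/3)(6 + -4 + 2) = 4/3 = 1.333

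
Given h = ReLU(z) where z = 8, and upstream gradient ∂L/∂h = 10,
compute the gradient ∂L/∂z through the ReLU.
∂L/∂z = 10

h = ReLU(8) = 8
Since z > 0: ∂h/∂z = 1
∂L/∂z = ∂L/∂h · ∂h/∂z = 10 × 1 = 10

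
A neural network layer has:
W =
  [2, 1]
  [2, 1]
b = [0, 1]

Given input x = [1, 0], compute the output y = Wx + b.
y = [2, 3]

Wx = [2×1 + 1×0, 2×1 + 1×0]
   = [2, 2]
y = Wx + b = [2 + 0, 2 + 1] = [2, 3]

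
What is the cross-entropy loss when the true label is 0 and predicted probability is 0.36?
L = 0.4463

L = -0·log(0.36) - 1·log(0.64) = -log(0.64) = 0.4463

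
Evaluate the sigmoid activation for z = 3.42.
0.9683

sigmoid(3.42) = 1/(1 + e^(-3.42)) = 1/(1 + 0.03271) = 0.9683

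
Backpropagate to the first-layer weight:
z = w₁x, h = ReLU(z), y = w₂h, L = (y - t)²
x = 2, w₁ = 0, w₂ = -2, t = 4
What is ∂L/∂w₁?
∂L/∂w₁ = 0

Forward pass:
z = w₁x = 0×2 = 0
h = ReLU(0) = 0
y = w₂h = -2×0 = 0

Backward pass:
∂L/∂y = 2(y - t) = 2(0 - 4) = -8
∂y/∂h = w₂ = -2
∂h/∂z = 0 (ReLU derivative)
∂z/∂w₁ = x = 2

∂L/∂w₁ = -8 × -2 × 0 × 2 = 0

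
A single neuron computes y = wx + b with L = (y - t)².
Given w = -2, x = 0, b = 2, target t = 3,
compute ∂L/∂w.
∂L/∂w = 0

y = wx + b = (-2)(0) + 2 = 2
∂L/∂y = 2(y - t) = 2(2 - 3) = -2
∂y/∂w = x = 0
∂L/∂w = ∂L/∂y · ∂y/∂w = -2 × 0 = 0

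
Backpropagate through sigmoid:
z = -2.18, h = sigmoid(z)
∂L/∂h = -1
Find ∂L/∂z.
∂L/∂z = -0.09125

σ(-2.18) = 0.1016
σ'(-2.18) = σ(-2.18)(1 - σ(-2.18)) = 0.1016 × 0.8984 = 0.09125
∂L/∂z = ∂L/∂h · σ'(z) = -1 × 0.09125 = -0.09125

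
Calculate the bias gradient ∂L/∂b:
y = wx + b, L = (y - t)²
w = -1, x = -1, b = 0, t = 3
∂L/∂b = -4

y = wx + b = (-1)(-1) + 0 = 1
∂L/∂y = 2(y - t) = 2(1 - 3) = -4
∂y/∂b = 1
∂L/∂b = ∂L/∂y · ∂y/∂b = -4 × 1 = -4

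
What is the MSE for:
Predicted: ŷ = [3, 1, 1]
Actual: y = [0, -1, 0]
MSE = 4.667

MSE = (1/3)((3-0)² + (1--1)² + (1-0)²) = (1/3)(9 + 4 + 1) = 4.667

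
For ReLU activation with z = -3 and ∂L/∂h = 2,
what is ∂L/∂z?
∂L/∂z = 0

h = ReLU(-3) = 0
Since z < 0: ∂h/∂z = 0
∂L/∂z = ∂L/∂h · ∂h/∂z = 2 × 0 = 0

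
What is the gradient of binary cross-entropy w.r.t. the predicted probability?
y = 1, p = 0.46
∂L/∂p = -2.174

∂L/∂p = -y/p + (1-y)/(1-p) = -1/0.46 + 0 = -2.174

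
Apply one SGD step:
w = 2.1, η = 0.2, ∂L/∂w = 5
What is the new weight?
w_new = 1.1

w_new = w - η·∂L/∂w = 2.1 - 0.2×(5) = 2.1 - (1) = 1.1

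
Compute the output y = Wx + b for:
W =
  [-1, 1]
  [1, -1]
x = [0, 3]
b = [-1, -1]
y = [2, -4]

Wx = [-1×0 + 1×3, 1×0 + -1×3]
   = [3, -3]
y = Wx + b = [3 + -1, -3 + -1] = [2, -4]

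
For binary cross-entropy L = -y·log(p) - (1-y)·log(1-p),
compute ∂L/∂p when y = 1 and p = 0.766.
∂L/∂p = -1.305

∂L/∂p = -y/p + (1-y)/(1-p) = -1/0.766 + 0 = -1.305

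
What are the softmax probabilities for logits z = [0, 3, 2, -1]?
p = [0.0347, 0.6964, 0.2562, 0.0128]

exp(z) = [1, 20.09, 7.389, 0.3679]
Sum = 28.84
p = [0.0347, 0.6964, 0.2562, 0.0128]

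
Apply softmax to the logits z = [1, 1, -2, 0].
p = [0.4136, 0.4136, 0.0206, 0.1522]

exp(z) = [2.718, 2.718, 0.1353, 1]
Sum = 6.572
p = [0.4136, 0.4136, 0.0206, 0.1522]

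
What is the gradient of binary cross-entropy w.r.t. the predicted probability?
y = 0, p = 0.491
∂L/∂p = 1.965

∂L/∂p = -y/p + (1-y)/(1-p) = 0 + 1/0.509 = 1.965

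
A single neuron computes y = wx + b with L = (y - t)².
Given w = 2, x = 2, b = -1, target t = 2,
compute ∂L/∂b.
∂L/∂b = 2

y = wx + b = (2)(2) + -1 = 3
∂L/∂y = 2(y - t) = 2(3 - 2) = 2
∂y/∂b = 1
∂L/∂b = ∂L/∂y · ∂y/∂b = 2 × 1 = 2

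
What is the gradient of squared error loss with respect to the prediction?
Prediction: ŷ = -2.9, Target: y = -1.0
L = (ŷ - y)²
∂L/∂ŷ = -3.8

∂L/∂ŷ = 2(ŷ - y) = 2(-2.9 - -1.0) = 2(-1.9) = -3.8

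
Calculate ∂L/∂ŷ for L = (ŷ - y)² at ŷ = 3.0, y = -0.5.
∂L/∂ŷ = 7.0

∂L/∂ŷ = 2(ŷ - y) = 2(3.0 - -0.5) = 2(3.5) = 7.0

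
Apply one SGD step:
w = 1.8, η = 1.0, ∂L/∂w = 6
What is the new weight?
w_new = -4.2

w_new = w - η·∂L/∂w = 1.8 - 1.0×(6) = 1.8 - (6) = -4.2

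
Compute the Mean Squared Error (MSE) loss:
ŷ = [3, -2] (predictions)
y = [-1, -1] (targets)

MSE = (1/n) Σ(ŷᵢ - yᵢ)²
MSE = 8.5

MSE = (1/2)((3--1)² + (-2--1)²) = (1/2)(16 + 1) = 8.5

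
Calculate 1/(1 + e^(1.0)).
0.2689

sigmoid(-1.0) = 1/(1 + e^(1.0)) = 1/(1 + 2.718) = 0.2689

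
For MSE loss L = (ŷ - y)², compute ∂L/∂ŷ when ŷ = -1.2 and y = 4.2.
∂L/∂ŷ = -10.8

∂L/∂ŷ = 2(ŷ - y) = 2(-1.2 - 4.2) = 2(-5.4) = -10.8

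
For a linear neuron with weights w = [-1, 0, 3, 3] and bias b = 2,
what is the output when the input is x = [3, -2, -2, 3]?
y = 2

y = (-1)(3) + (0)(-2) + (3)(-2) + (3)(3) + 2 = 2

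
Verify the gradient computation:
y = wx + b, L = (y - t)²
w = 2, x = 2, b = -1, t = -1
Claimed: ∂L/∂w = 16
Correct

y = (2)(2) + -1 = 3
∂L/∂y = 2(y - t) = 2(3 - -1) = 8
∂y/∂w = x = 2
∂L/∂w = 8 × 2 = 16

Claimed value: 16
Correct: The correct gradient is 16.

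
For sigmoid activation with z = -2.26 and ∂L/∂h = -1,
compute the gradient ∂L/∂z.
∂L/∂z = -0.08556

σ(-2.26) = 0.09449
σ'(-2.26) = σ(-2.26)(1 - σ(-2.26)) = 0.09449 × 0.9055 = 0.08556
∂L/∂z = ∂L/∂h · σ'(z) = -1 × 0.08556 = -0.08556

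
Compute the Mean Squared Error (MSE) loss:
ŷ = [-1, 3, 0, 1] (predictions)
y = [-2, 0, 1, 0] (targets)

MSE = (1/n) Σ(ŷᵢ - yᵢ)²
MSE = 3

MSE = (1/4)((-1--2)² + (3-0)² + (0-1)² + (1-0)²) = (1/4)(1 + 9 + 1 + 1) = 3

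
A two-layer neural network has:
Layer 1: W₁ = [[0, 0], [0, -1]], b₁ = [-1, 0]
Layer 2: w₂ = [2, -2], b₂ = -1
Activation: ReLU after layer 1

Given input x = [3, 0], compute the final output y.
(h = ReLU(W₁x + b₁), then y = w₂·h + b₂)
y = -1

Layer 1 pre-activation: z₁ = [-1, 0]
After ReLU: h = [0, 0]
Layer 2 output: y = 2×0 + -2×0 + -1 = -1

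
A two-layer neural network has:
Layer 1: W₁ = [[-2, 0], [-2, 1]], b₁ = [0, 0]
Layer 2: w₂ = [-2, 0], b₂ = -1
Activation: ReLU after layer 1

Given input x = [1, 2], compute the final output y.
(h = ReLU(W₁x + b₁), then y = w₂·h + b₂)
y = -1

Layer 1 pre-activation: z₁ = [-2, 0]
After ReLU: h = [0, 0]
Layer 2 output: y = -2×0 + 0×0 + -1 = -1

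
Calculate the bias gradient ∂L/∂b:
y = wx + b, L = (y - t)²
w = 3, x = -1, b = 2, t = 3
∂L/∂b = -8

y = wx + b = (3)(-1) + 2 = -1
∂L/∂y = 2(y - t) = 2(-1 - 3) = -8
∂y/∂b = 1
∂L/∂b = ∂L/∂y · ∂y/∂b = -8 × 1 = -8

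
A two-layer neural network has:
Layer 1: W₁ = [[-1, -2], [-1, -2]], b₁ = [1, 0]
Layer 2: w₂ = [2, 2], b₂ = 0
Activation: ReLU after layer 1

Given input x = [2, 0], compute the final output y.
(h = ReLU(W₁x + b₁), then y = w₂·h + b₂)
y = 0

Layer 1 pre-activation: z₁ = [-1, -2]
After ReLU: h = [0, 0]
Layer 2 output: y = 2×0 + 2×0 + 0 = 0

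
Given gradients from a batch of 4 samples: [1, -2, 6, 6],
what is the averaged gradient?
Average gradient = 2.75

Average = (1/4)(1 + -2 + 6 + 6) = 11/4 = 2.75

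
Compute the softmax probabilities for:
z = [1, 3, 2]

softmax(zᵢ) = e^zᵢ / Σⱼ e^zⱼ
p = [0.09, 0.6652, 0.2447]

exp(z) = [2.718, 20.09, 7.389]
Sum = 30.19
p = [0.09, 0.6652, 0.2447]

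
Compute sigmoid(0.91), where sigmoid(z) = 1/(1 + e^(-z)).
0.713

sigmoid(0.91) = 1/(1 + e^(-0.91)) = 1/(1 + 0.4025) = 0.713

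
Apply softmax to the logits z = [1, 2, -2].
p = [0.2654, 0.7214, 0.0132]

exp(z) = [2.718, 7.389, 0.1353]
Sum = 10.24
p = [0.2654, 0.7214, 0.0132]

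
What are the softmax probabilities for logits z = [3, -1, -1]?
p = [0.9647, 0.0177, 0.0177]

exp(z) = [20.09, 0.3679, 0.3679]
Sum = 20.82
p = [0.9647, 0.0177, 0.0177]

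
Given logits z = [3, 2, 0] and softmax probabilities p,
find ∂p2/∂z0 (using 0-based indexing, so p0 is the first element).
∂p2/∂z0 = -0.02477

p = softmax(z) = [0.7054, 0.2595, 0.03512]
p2 = 0.03512, p0 = 0.7054

∂p2/∂z0 = -p2 × p0 = -0.03512 × 0.7054 = -0.02477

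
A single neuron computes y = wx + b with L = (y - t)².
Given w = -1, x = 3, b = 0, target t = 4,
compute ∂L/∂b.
∂L/∂b = -14

y = wx + b = (-1)(3) + 0 = -3
∂L/∂y = 2(y - t) = 2(-3 - 4) = -14
∂y/∂b = 1
∂L/∂b = ∂L/∂y · ∂y/∂b = -14 × 1 = -14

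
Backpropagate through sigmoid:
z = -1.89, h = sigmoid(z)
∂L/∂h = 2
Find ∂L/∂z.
∂L/∂z = 0.228

σ(-1.89) = 0.1312
σ'(-1.89) = σ(-1.89)(1 - σ(-1.89)) = 0.1312 × 0.8688 = 0.114
∂L/∂z = ∂L/∂h · σ'(z) = 2 × 0.114 = 0.228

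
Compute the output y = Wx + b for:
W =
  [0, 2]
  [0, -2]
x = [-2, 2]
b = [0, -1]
y = [4, -5]

Wx = [0×-2 + 2×2, 0×-2 + -2×2]
   = [4, -4]
y = Wx + b = [4 + 0, -4 + -1] = [4, -5]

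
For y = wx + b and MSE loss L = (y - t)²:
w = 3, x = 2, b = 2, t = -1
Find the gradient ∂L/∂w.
∂L/∂w = 36

y = wx + b = (3)(2) + 2 = 8
∂L/∂y = 2(y - t) = 2(8 - -1) = 18
∂y/∂w = x = 2
∂L/∂w = ∂L/∂y · ∂y/∂w = 18 × 2 = 36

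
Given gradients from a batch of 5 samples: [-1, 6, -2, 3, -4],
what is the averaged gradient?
Average gradient = 0.4

Average = (1/5)(-1 + 6 + -2 + 3 + -4) = 2/5 = 0.4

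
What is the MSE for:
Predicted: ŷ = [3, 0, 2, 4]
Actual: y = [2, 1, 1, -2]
MSE = 9.75

MSE = (1/4)((3-2)² + (0-1)² + (2-1)² + (4--2)²) = (1/4)(1 + 1 + 1 + 36) = 9.75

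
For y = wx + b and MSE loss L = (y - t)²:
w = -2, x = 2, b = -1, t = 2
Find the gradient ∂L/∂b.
∂L/∂b = -14

y = wx + b = (-2)(2) + -1 = -5
∂L/∂y = 2(y - t) = 2(-5 - 2) = -14
∂y/∂b = 1
∂L/∂b = ∂L/∂y · ∂y/∂b = -14 × 1 = -14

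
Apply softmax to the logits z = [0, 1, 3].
p = [0.042, 0.1142, 0.8438]

exp(z) = [1, 2.718, 20.09]
Sum = 23.8
p = [0.042, 0.1142, 0.8438]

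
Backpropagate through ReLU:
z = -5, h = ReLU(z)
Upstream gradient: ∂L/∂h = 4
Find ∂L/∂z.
∂L/∂z = 0

h = ReLU(-5) = 0
Since z < 0: ∂h/∂z = 0
∂L/∂z = ∂L/∂h · ∂h/∂z = 4 × 0 = 0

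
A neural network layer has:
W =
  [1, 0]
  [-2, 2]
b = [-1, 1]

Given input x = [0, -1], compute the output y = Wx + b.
y = [-1, -1]

Wx = [1×0 + 0×-1, -2×0 + 2×-1]
   = [0, -2]
y = Wx + b = [0 + -1, -2 + 1] = [-1, -1]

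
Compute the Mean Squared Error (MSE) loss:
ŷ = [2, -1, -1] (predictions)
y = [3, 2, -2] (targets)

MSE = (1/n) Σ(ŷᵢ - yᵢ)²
MSE = 3.667

MSE = (1/3)((2-3)² + (-1-2)² + (-1--2)²) = (1/3)(1 + 9 + 1) = 3.667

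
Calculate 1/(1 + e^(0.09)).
0.4775

sigmoid(-0.09) = 1/(1 + e^(0.09)) = 1/(1 + 1.094) = 0.4775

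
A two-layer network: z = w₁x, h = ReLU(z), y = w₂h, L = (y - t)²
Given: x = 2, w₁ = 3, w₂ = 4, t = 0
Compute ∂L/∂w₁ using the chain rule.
∂L/∂w₁ = 384

Forward pass:
z = w₁x = 3×2 = 6
h = ReLU(6) = 6
y = w₂h = 4×6 = 24

Backward pass:
∂L/∂y = 2(y - t) = 2(24 - 0) = 48
∂y/∂h = w₂ = 4
∂h/∂z = 1 (ReLU derivative)
∂z/∂w₁ = x = 2

∂L/∂w₁ = 48 × 4 × 1 × 2 = 384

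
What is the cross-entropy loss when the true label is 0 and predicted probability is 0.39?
L = 0.4943

L = -0·log(0.39) - 1·log(0.61) = -log(0.61) = 0.4943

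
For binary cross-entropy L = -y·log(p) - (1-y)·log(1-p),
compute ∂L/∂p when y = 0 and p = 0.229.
∂L/∂p = 1.297

∂L/∂p = -y/p + (1-y)/(1-p) = 0 + 1/0.771 = 1.297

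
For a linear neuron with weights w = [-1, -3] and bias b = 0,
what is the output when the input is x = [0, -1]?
y = 3

y = (-1)(0) + (-3)(-1) + 0 = 3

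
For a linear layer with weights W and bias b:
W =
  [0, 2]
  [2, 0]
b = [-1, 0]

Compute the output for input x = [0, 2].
y = [3, 0]

Wx = [0×0 + 2×2, 2×0 + 0×2]
   = [4, 0]
y = Wx + b = [4 + -1, 0 + 0] = [3, 0]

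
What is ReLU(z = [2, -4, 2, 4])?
h = [2, 0, 2, 4]

ReLU applied element-wise: max(0,2)=2, max(0,-4)=0, max(0,2)=2, max(0,4)=4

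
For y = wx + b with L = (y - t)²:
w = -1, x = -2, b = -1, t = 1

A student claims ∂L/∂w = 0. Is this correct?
Correct

y = (-1)(-2) + -1 = 1
∂L/∂y = 2(y - t) = 2(1 - 1) = 0
∂y/∂w = x = -2
∂L/∂w = 0 × -2 = 0

Claimed value: 0
Correct: The correct gradient is 0.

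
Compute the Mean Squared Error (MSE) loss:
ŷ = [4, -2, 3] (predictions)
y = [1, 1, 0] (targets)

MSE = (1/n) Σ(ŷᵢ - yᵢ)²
MSE = 9

MSE = (1/3)((4-1)² + (-2-1)² + (3-0)²) = (1/3)(9 + 9 + 9) = 9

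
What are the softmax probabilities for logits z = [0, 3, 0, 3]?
p = [0.0237, 0.4763, 0.0237, 0.4763]

exp(z) = [1, 20.09, 1, 20.09]
Sum = 42.17
p = [0.0237, 0.4763, 0.0237, 0.4763]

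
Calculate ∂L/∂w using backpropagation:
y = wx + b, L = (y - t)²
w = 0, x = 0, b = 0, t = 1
∂L/∂w = 0

y = wx + b = (0)(0) + 0 = 0
∂L/∂y = 2(y - t) = 2(0 - 1) = -2
∂y/∂w = x = 0
∂L/∂w = ∂L/∂y · ∂y/∂w = -2 × 0 = 0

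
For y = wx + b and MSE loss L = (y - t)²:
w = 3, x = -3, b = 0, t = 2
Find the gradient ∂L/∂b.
∂L/∂b = -22

y = wx + b = (3)(-3) + 0 = -9
∂L/∂y = 2(y - t) = 2(-9 - 2) = -22
∂y/∂b = 1
∂L/∂b = ∂L/∂y · ∂y/∂b = -22 × 1 = -22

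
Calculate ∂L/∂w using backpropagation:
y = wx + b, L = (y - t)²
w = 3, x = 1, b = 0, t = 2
∂L/∂w = 2

y = wx + b = (3)(1) + 0 = 3
∂L/∂y = 2(y - t) = 2(3 - 2) = 2
∂y/∂w = x = 1
∂L/∂w = ∂L/∂y · ∂y/∂w = 2 × 1 = 2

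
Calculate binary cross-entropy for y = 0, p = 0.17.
L = 0.1863

L = -0·log(0.17) - 1·log(0.83) = -log(0.83) = 0.1863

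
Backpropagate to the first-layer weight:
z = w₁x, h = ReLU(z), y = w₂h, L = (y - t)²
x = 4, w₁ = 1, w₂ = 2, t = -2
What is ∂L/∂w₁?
∂L/∂w₁ = 160

Forward pass:
z = w₁x = 1×4 = 4
h = ReLU(4) = 4
y = w₂h = 2×4 = 8

Backward pass:
∂L/∂y = 2(y - t) = 2(8 - -2) = 20
∂y/∂h = w₂ = 2
∂h/∂z = 1 (ReLU derivative)
∂z/∂w₁ = x = 4

∂L/∂w₁ = 20 × 2 × 1 × 4 = 160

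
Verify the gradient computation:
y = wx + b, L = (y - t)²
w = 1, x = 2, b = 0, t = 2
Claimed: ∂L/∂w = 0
Correct

y = (1)(2) + 0 = 2
∂L/∂y = 2(y - t) = 2(2 - 2) = 0
∂y/∂w = x = 2
∂L/∂w = 0 × 2 = 0

Claimed value: 0
Correct: The correct gradient is 0.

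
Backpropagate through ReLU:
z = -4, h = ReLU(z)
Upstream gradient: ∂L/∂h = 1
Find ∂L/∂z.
∂L/∂z = 0

h = ReLU(-4) = 0
Since z < 0: ∂h/∂z = 0
∂L/∂z = ∂L/∂h · ∂h/∂z = 1 × 0 = 0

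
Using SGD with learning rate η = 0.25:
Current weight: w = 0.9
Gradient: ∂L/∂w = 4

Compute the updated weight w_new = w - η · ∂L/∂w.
w_new = -0.1

w_new = w - η·∂L/∂w = 0.9 - 0.25×(4) = 0.9 - (1) = -0.1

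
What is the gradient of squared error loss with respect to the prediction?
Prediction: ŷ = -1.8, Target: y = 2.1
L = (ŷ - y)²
∂L/∂ŷ = -7.8

∂L/∂ŷ = 2(ŷ - y) = 2(-1.8 - 2.1) = 2(-3.9) = -7.8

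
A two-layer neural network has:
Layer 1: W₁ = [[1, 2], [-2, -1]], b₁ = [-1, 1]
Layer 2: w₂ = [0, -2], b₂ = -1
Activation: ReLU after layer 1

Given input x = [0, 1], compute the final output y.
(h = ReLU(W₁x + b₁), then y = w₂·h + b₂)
y = -1

Layer 1 pre-activation: z₁ = [1, 0]
After ReLU: h = [1, 0]
Layer 2 output: y = 0×1 + -2×0 + -1 = -1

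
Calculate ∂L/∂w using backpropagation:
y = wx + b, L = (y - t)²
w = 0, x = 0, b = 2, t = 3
∂L/∂w = 0

y = wx + b = (0)(0) + 2 = 2
∂L/∂y = 2(y - t) = 2(2 - 3) = -2
∂y/∂w = x = 0
∂L/∂w = ∂L/∂y · ∂y/∂w = -2 × 0 = 0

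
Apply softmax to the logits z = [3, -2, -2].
p = [0.9867, 0.0066, 0.0066]

exp(z) = [20.09, 0.1353, 0.1353]
Sum = 20.36
p = [0.9867, 0.0066, 0.0066]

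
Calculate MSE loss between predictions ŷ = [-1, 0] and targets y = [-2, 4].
MSE = 8.5

MSE = (1/2)((-1--2)² + (0-4)²) = (1/2)(1 + 16) = 8.5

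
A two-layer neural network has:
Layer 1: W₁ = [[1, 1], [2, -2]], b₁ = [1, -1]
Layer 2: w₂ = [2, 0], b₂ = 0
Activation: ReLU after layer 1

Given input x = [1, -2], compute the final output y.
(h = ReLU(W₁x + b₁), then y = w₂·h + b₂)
y = 0

Layer 1 pre-activation: z₁ = [0, 5]
After ReLU: h = [0, 5]
Layer 2 output: y = 2×0 + 0×5 + 0 = 0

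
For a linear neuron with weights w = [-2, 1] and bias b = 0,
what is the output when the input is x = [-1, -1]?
y = 1

y = (-2)(-1) + (1)(-1) + 0 = 1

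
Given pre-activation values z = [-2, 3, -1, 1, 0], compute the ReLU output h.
h = [0, 3, 0, 1, 0]

ReLU applied element-wise: max(0,-2)=0, max(0,3)=3, max(0,-1)=0, max(0,1)=1, max(0,0)=0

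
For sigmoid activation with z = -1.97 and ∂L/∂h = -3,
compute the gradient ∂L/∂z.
∂L/∂z = -0.3222

σ(-1.97) = 0.1224
σ'(-1.97) = σ(-1.97)(1 - σ(-1.97)) = 0.1224 × 0.8776 = 0.1074
∂L/∂z = ∂L/∂h · σ'(z) = -3 × 0.1074 = -0.3222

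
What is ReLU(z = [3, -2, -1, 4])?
h = [3, 0, 0, 4]

ReLU applied element-wise: max(0,3)=3, max(0,-2)=0, max(0,-1)=0, max(0,4)=4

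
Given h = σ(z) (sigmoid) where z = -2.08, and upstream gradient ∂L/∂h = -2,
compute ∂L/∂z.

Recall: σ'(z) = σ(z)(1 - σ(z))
∂L/∂z = -0.1974

σ(-2.08) = 0.1111
σ'(-2.08) = σ(-2.08)(1 - σ(-2.08)) = 0.1111 × 0.8889 = 0.09872
∂L/∂z = ∂L/∂h · σ'(z) = -2 × 0.09872 = -0.1974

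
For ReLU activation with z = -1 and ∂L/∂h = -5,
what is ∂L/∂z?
∂L/∂z = 0

h = ReLU(-1) = 0
Since z < 0: ∂h/∂z = 0
∂L/∂z = ∂L/∂h · ∂h/∂z = -5 × 0 = 0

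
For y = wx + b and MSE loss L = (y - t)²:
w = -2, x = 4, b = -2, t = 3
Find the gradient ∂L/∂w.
∂L/∂w = -104

y = wx + b = (-2)(4) + -2 = -10
∂L/∂y = 2(y - t) = 2(-10 - 3) = -26
∂y/∂w = x = 4
∂L/∂w = ∂L/∂y · ∂y/∂w = -26 × 4 = -104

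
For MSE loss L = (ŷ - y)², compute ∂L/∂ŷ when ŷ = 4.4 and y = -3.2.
∂L/∂ŷ = 15.2

∂L/∂ŷ = 2(ŷ - y) = 2(4.4 - -3.2) = 2(7.6) = 15.2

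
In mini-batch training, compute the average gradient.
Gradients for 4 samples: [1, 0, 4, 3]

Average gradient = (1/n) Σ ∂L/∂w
Average gradient = 2

Average = (1/4)(1 + 0 + 4 + 3) = 8/4 = 2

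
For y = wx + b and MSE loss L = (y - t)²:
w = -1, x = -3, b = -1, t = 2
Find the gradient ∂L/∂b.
∂L/∂b = 0

y = wx + b = (-1)(-3) + -1 = 2
∂L/∂y = 2(y - t) = 2(2 - 2) = 0
∂y/∂b = 1
∂L/∂b = ∂L/∂y · ∂y/∂b = 0 × 1 = 0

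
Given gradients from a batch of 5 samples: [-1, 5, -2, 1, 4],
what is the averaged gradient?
Average gradient = 1.4

Average = (1/5)(-1 + 5 + -2 + 1 + 4) = 7/5 = 1.4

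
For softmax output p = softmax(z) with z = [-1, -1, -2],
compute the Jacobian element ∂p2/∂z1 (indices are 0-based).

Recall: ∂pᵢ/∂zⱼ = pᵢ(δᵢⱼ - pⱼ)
∂p2/∂z1 = -0.06561

p = softmax(z) = [0.4223, 0.4223, 0.1554]
p2 = 0.1554, p1 = 0.4223

∂p2/∂z1 = -p2 × p1 = -0.1554 × 0.4223 = -0.06561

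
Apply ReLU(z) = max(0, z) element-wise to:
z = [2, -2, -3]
h = [2, 0, 0]

ReLU applied element-wise: max(0,2)=2, max(0,-2)=0, max(0,-3)=0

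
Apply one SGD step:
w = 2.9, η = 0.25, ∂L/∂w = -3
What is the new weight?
w_new = 3.65

w_new = w - η·∂L/∂w = 2.9 - 0.25×(-3) = 2.9 - (-0.75) = 3.65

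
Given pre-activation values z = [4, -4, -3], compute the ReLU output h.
h = [4, 0, 0]

ReLU applied element-wise: max(0,4)=4, max(0,-4)=0, max(0,-3)=0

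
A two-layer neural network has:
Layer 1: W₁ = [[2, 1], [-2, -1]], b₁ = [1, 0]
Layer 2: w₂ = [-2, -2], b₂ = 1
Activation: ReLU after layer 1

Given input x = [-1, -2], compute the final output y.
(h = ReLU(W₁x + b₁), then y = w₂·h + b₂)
y = -7

Layer 1 pre-activation: z₁ = [-3, 4]
After ReLU: h = [0, 4]
Layer 2 output: y = -2×0 + -2×4 + 1 = -7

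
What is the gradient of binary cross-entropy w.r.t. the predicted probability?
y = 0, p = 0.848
∂L/∂p = 6.579

∂L/∂p = -y/p + (1-y)/(1-p) = 0 + 1/0.152 = 6.579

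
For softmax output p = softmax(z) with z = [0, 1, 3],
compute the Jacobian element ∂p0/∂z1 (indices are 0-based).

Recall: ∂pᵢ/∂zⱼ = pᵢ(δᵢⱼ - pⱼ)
∂p0/∂z1 = -0.004797

p = softmax(z) = [0.04201, 0.1142, 0.8438]
p0 = 0.04201, p1 = 0.1142

∂p0/∂z1 = -p0 × p1 = -0.04201 × 0.1142 = -0.004797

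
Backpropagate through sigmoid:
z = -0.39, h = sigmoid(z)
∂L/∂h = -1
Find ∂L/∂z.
∂L/∂z = -0.2407

σ(-0.39) = 0.4037
σ'(-0.39) = σ(-0.39)(1 - σ(-0.39)) = 0.4037 × 0.5963 = 0.2407
∂L/∂z = ∂L/∂h · σ'(z) = -1 × 0.2407 = -0.2407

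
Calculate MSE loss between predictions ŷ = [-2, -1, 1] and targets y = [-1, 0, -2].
MSE = 3.667

MSE = (1/3)((-2--1)² + (-1-0)² + (1--2)²) = (1/3)(1 + 1 + 9) = 3.667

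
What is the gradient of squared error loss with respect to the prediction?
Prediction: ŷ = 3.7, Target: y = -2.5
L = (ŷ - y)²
∂L/∂ŷ = 12.4

∂L/∂ŷ = 2(ŷ - y) = 2(3.7 - -2.5) = 2(6.2) = 12.4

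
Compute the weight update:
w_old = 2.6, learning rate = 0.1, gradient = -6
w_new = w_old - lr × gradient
w_new = 3.2

w_new = w - η·∂L/∂w = 2.6 - 0.1×(-6) = 2.6 - (-0.6) = 3.2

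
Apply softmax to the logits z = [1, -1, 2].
p = [0.2595, 0.0351, 0.7054]

exp(z) = [2.718, 0.3679, 7.389]
Sum = 10.48
p = [0.2595, 0.0351, 0.7054]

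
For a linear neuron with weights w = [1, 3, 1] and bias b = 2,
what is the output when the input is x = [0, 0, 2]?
y = 4

y = (1)(0) + (3)(0) + (1)(2) + 2 = 4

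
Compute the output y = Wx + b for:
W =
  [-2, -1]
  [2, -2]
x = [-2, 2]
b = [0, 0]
y = [2, -8]

Wx = [-2×-2 + -1×2, 2×-2 + -2×2]
   = [2, -8]
y = Wx + b = [2 + 0, -8 + 0] = [2, -8]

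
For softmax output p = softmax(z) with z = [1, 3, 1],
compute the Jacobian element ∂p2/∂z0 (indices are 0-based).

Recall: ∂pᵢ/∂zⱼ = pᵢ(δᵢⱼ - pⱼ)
∂p2/∂z0 = -0.01134

p = softmax(z) = [0.1065, 0.787, 0.1065]
p2 = 0.1065, p0 = 0.1065

∂p2/∂z0 = -p2 × p0 = -0.1065 × 0.1065 = -0.01134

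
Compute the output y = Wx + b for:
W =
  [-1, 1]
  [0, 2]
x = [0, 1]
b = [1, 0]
y = [2, 2]

Wx = [-1×0 + 1×1, 0×0 + 2×1]
   = [1, 2]
y = Wx + b = [1 + 1, 2 + 0] = [2, 2]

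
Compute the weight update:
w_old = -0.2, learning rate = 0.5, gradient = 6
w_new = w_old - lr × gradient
w_new = -3.2

w_new = w - η·∂L/∂w = -0.2 - 0.5×(6) = -0.2 - (3) = -3.2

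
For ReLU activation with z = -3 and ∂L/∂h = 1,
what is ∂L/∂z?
∂L/∂z = 0

h = ReLU(-3) = 0
Since z < 0: ∂h/∂z = 0
∂L/∂z = ∂L/∂h · ∂h/∂z = 1 × 0 = 0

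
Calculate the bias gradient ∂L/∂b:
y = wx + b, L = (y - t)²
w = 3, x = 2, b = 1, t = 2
∂L/∂b = 10

y = wx + b = (3)(2) + 1 = 7
∂L/∂y = 2(y - t) = 2(7 - 2) = 10
∂y/∂b = 1
∂L/∂b = ∂L/∂y · ∂y/∂b = 10 × 1 = 10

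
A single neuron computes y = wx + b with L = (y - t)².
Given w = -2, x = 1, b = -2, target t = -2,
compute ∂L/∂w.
∂L/∂w = -4

y = wx + b = (-2)(1) + -2 = -4
∂L/∂y = 2(y - t) = 2(-4 - -2) = -4
∂y/∂w = x = 1
∂L/∂w = ∂L/∂y · ∂y/∂w = -4 × 1 = -4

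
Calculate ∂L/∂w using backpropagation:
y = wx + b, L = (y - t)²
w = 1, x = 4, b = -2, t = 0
∂L/∂w = 16

y = wx + b = (1)(4) + -2 = 2
∂L/∂y = 2(y - t) = 2(2 - 0) = 4
∂y/∂w = x = 4
∂L/∂w = ∂L/∂y · ∂y/∂w = 4 × 4 = 16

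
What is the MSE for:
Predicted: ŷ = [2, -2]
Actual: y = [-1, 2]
MSE = 12.5

MSE = (1/2)((2--1)² + (-2-2)²) = (1/2)(9 + 16) = 12.5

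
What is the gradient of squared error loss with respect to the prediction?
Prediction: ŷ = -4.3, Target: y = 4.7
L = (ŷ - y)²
∂L/∂ŷ = -18.0

∂L/∂ŷ = 2(ŷ - y) = 2(-4.3 - 4.7) = 2(-9.0) = -18.0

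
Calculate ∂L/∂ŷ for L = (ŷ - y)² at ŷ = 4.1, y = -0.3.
∂L/∂ŷ = 8.8

∂L/∂ŷ = 2(ŷ - y) = 2(4.1 - -0.3) = 2(4.4) = 8.8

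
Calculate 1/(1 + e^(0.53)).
0.3705

sigmoid(-0.53) = 1/(1 + e^(0.53)) = 1/(1 + 1.699) = 0.3705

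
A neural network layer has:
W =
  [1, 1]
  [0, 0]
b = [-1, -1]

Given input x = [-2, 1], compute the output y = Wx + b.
y = [-2, -1]

Wx = [1×-2 + 1×1, 0×-2 + 0×1]
   = [-1, 0]
y = Wx + b = [-1 + -1, 0 + -1] = [-2, -1]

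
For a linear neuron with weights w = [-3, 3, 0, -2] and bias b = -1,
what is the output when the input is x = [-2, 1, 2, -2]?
y = 12

y = (-3)(-2) + (3)(1) + (0)(2) + (-2)(-2) + -1 = 12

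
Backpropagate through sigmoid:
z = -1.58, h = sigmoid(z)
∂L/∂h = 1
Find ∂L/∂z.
∂L/∂z = 0.1416

σ(-1.58) = 0.1708
σ'(-1.58) = σ(-1.58)(1 - σ(-1.58)) = 0.1708 × 0.8292 = 0.1416
∂L/∂z = ∂L/∂h · σ'(z) = 1 × 0.1416 = 0.1416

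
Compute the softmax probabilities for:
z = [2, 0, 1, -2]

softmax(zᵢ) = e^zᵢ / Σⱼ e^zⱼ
p = [0.6572, 0.0889, 0.2418, 0.012]

exp(z) = [7.389, 1, 2.718, 0.1353]
Sum = 11.24
p = [0.6572, 0.0889, 0.2418, 0.012]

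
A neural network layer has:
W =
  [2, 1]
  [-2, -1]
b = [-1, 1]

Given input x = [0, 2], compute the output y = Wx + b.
y = [1, -1]

Wx = [2×0 + 1×2, -2×0 + -1×2]
   = [2, -2]
y = Wx + b = [2 + -1, -2 + 1] = [1, -1]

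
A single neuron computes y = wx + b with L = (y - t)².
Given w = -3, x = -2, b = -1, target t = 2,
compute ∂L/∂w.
∂L/∂w = -12

y = wx + b = (-3)(-2) + -1 = 5
∂L/∂y = 2(y - t) = 2(5 - 2) = 6
∂y/∂w = x = -2
∂L/∂w = ∂L/∂y · ∂y/∂w = 6 × -2 = -12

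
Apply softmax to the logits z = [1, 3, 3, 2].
p = [0.0541, 0.3995, 0.3995, 0.147]

exp(z) = [2.718, 20.09, 20.09, 7.389]
Sum = 50.28
p = [0.0541, 0.3995, 0.3995, 0.147]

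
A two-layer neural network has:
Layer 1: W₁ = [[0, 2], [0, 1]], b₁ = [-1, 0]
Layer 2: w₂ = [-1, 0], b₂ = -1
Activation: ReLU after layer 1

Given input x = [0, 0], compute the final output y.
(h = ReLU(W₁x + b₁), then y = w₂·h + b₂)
y = -1

Layer 1 pre-activation: z₁ = [-1, 0]
After ReLU: h = [0, 0]
Layer 2 output: y = -1×0 + 0×0 + -1 = -1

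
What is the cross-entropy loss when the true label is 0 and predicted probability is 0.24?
L = 0.2744

L = -0·log(0.24) - 1·log(0.76) = -log(0.76) = 0.2744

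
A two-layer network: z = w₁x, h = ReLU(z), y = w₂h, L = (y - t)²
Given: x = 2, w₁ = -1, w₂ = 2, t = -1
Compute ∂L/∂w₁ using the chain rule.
∂L/∂w₁ = 0

Forward pass:
z = w₁x = -1×2 = -2
h = ReLU(-2) = 0
y = w₂h = 2×0 = 0

Backward pass:
∂L/∂y = 2(y - t) = 2(0 - -1) = 2
∂y/∂h = w₂ = 2
∂h/∂z = 0 (ReLU derivative)
∂z/∂w₁ = x = 2

∂L/∂w₁ = 2 × 2 × 0 × 2 = 0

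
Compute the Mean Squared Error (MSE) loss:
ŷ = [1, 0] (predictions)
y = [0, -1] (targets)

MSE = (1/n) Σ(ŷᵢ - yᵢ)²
MSE = 1

MSE = (1/2)((1-0)² + (0--1)²) = (1/2)(1 + 1) = 1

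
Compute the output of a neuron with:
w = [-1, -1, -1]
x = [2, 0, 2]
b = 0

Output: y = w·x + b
y = -4

y = (-1)(2) + (-1)(0) + (-1)(2) + 0 = -4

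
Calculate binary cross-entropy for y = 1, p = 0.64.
L = 0.4463

L = -1·log(0.64) - 0·log(0.36) = -log(0.64) = 0.4463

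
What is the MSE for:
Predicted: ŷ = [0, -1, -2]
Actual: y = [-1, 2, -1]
MSE = 3.667

MSE = (1/3)((0--1)² + (-1-2)² + (-2--1)²) = (1/3)(1 + 9 + 1) = 3.667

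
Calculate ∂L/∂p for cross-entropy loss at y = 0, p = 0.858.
∂L/∂p = 7.042

∂L/∂p = -y/p + (1-y)/(1-p) = 0 + 1/0.142 = 7.042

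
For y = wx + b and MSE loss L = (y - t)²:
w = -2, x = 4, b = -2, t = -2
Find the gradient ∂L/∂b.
∂L/∂b = -16

y = wx + b = (-2)(4) + -2 = -10
∂L/∂y = 2(y - t) = 2(-10 - -2) = -16
∂y/∂b = 1
∂L/∂b = ∂L/∂y · ∂y/∂b = -16 × 1 = -16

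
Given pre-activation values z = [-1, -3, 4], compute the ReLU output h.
h = [0, 0, 4]

ReLU applied element-wise: max(0,-1)=0, max(0,-3)=0, max(0,4)=4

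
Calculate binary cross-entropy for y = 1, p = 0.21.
L = 1.561

L = -1·log(0.21) - 0·log(0.79) = -log(0.21) = 1.561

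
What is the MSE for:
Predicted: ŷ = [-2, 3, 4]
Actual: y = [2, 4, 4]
MSE = 5.667

MSE = (1/3)((-2-2)² + (3-4)² + (4-4)²) = (1/3)(16 + 1 + 0) = 5.667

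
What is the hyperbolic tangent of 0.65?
0.5717

tanh(0.65) = (e^(0.65) - e^(-0.65))/(e^(0.65) + e^(-0.65)) = 0.5717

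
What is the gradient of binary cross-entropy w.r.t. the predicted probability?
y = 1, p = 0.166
∂L/∂p = -6.024

∂L/∂p = -y/p + (1-y)/(1-p) = -1/0.166 + 0 = -6.024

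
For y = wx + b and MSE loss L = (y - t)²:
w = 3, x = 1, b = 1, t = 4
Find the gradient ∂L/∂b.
∂L/∂b = 0

y = wx + b = (3)(1) + 1 = 4
∂L/∂y = 2(y - t) = 2(4 - 4) = 0
∂y/∂b = 1
∂L/∂b = ∂L/∂y · ∂y/∂b = 0 × 1 = 0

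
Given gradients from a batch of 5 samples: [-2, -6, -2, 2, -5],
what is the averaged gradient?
Average gradient = -2.6

Average = (1/5)(-2 + -6 + -2 + 2 + -5) = -13/5 = -2.6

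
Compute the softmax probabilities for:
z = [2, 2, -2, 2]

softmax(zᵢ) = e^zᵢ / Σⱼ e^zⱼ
p = [0.3313, 0.3313, 0.0061, 0.3313]

exp(z) = [7.389, 7.389, 0.1353, 7.389]
Sum = 22.3
p = [0.3313, 0.3313, 0.0061, 0.3313]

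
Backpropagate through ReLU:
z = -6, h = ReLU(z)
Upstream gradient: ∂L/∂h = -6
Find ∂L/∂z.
∂L/∂z = 0

h = ReLU(-6) = 0
Since z < 0: ∂h/∂z = 0
∂L/∂z = ∂L/∂h · ∂h/∂z = -6 × 0 = 0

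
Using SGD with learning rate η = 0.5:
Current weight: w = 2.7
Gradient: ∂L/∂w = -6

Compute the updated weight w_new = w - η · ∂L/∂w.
w_new = 5.7

w_new = w - η·∂L/∂w = 2.7 - 0.5×(-6) = 2.7 - (-3) = 5.7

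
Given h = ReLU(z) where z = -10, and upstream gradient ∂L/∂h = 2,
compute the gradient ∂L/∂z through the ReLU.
∂L/∂z = 0

h = ReLU(-10) = 0
Since z < 0: ∂h/∂z = 0
∂L/∂z = ∂L/∂h · ∂h/∂z = 2 × 0 = 0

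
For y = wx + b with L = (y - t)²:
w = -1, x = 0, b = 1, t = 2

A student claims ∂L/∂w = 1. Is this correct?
Incorrect

y = (-1)(0) + 1 = 1
∂L/∂y = 2(y - t) = 2(1 - 2) = -2
∂y/∂w = x = 0
∂L/∂w = -2 × 0 = 0

Claimed value: 1
Incorrect: The correct gradient is 0.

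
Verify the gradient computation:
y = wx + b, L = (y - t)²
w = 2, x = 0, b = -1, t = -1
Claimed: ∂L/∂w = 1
Incorrect

y = (2)(0) + -1 = -1
∂L/∂y = 2(y - t) = 2(-1 - -1) = 0
∂y/∂w = x = 0
∂L/∂w = 0 × 0 = 0

Claimed value: 1
Incorrect: The correct gradient is 0.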